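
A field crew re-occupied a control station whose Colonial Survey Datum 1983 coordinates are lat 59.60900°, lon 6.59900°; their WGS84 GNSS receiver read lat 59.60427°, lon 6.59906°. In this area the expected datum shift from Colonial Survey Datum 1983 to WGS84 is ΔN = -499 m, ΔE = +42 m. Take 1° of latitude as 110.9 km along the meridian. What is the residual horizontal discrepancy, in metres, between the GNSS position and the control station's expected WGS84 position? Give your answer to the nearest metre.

Observed coordinate differences: Δφ = -0.00473°, Δλ = +0.00006°.
Converting to metres (1° lat = 110900 m, cos φ = 0.505898): observed ΔN = -524.6 m, observed ΔE = 3.4 m.
Subtracting the expected shift leaves a residual of -524.6 − (-499) = -25.6 m north and 3.4 − (42) = -38.6 m east.
Residual distance = √((-25.6)² + (-38.6)²) = 46.3 m.

46 m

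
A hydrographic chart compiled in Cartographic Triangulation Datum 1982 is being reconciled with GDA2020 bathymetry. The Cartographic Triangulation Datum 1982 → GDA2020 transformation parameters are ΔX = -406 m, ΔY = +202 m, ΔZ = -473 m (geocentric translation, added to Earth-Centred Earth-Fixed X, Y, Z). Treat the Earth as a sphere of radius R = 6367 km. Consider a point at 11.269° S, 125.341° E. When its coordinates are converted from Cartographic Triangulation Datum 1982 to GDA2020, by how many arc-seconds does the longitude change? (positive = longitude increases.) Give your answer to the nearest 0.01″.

Δλ = 7.08″

sin φ = -0.195416, cos φ = 0.980721, sin λ = 0.815724, cos λ = -0.578441.
East component: ΔE = −sin λ·ΔX + cos λ·ΔY = −(0.815724)(-406) + (-0.578441)(202) = 214.34 m.
1° of latitude spans πR/180 = 111125 m; at latitude φ, 1° of longitude spans that × cos φ = 108982.7 m, so Δλ = 214.34 / 108982.7 × 3600 = 7.080″.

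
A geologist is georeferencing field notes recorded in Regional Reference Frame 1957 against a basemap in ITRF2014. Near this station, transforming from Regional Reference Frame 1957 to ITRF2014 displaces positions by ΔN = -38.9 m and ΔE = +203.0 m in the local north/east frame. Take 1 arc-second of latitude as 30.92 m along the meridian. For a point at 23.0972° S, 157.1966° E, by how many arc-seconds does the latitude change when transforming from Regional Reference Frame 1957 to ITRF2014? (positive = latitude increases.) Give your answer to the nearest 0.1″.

1″ of latitude = 30.92 m, so Δφ = -38.9 / 30.92 = -1.258″.

Δφ = -1.3″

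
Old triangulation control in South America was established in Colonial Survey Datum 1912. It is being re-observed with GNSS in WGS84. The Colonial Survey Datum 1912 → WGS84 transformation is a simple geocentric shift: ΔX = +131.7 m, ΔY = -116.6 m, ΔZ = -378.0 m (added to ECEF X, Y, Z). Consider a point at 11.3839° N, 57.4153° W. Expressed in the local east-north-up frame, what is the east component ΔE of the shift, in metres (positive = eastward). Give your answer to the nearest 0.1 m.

At φ = 11.3839°, λ = -57.4153°: sin φ = 0.197382, cos φ = 0.980327, sin λ = -0.842596, cos λ = 0.538546.
ΔE = −sin λ·ΔX + cos λ·ΔY = −(-0.842596)·(131.7) + (0.538546)·(-116.6) = 48.18 m.

ΔE = 48.2 m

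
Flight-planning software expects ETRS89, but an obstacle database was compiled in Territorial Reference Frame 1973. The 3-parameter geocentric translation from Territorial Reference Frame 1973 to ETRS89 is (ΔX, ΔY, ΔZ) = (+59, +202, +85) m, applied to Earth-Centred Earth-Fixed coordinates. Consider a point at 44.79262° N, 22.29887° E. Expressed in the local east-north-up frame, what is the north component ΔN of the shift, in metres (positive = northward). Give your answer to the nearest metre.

At φ = 44.79262°, λ = 22.29887°: sin φ = 0.704543, cos φ = 0.709661, sin λ = 0.379438, cos λ = 0.925217.
ΔN = −sin φ cos λ·ΔX − sin φ sin λ·ΔY + cos φ·ΔZ = −(0.704543)(0.925217)(59) − (0.704543)(0.379438)(202) + (0.709661)(85) = -32.14 m.

ΔN = -32 m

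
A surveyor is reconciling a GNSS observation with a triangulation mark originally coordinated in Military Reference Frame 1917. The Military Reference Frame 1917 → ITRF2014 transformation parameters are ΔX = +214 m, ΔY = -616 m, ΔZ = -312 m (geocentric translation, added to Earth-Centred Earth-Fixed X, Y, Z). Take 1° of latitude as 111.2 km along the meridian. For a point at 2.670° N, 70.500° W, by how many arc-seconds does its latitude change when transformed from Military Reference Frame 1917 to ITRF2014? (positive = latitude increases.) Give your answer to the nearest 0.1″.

Δφ = -11.1″

sin φ = 0.046583, cos φ = 0.998914, sin λ = -0.942641, cos λ = 0.333807.
North component: ΔN = −sin φ cos λ·ΔX − sin φ sin λ·ΔY + cos φ·ΔZ = −(0.046583)(0.333807)(214) − (0.046583)(-0.942641)(-616) + (0.998914)(-312) = -342.04 m.
1° of latitude spans 111200 m, so Δφ = -342.04 / 111200 × 3600 = -11.073″.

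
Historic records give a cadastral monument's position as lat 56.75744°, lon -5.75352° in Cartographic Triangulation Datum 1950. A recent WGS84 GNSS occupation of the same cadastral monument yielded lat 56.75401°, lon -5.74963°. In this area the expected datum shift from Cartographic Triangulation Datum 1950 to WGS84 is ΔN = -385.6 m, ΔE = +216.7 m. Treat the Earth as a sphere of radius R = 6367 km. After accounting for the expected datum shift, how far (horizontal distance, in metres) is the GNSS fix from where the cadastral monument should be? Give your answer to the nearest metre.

21 m

Observed coordinate differences: Δφ = -0.00343°, Δλ = +0.00389°.
Converting to metres (1° lat = 111125 m, cos φ = 0.548185): observed ΔN = -381.2 m, observed ΔE = 237.0 m.
Subtracting the expected shift leaves a residual of -381.2 − (-385.6) = 4.4 m north and 237.0 − (216.7) = 20.3 m east.
Residual distance = √(4.4² + 20.3²) = 20.7 m.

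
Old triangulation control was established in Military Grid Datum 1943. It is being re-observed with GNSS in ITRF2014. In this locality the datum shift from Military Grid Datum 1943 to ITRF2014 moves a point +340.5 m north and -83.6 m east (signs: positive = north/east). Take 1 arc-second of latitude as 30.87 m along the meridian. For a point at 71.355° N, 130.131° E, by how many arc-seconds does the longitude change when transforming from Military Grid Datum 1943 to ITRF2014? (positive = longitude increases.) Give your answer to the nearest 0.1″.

At latitude 71.355°, cos φ = 0.319704.
1″ of longitude at this latitude = 30.87 × cos φ = 9.8692 m, so Δλ = -83.6 / 9.8692 = -8.471″.

Δλ = -8.5″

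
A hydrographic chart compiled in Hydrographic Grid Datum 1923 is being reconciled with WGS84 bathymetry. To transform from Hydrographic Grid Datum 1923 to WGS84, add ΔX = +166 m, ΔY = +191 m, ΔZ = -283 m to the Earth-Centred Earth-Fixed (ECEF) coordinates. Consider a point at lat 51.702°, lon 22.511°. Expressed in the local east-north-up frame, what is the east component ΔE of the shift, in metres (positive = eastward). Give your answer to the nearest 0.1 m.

The local east axis at (φ, λ) is (−sin λ, cos λ, 0), so ΔE = −sin(22.511°)·166 + cos(22.511°)·191 = 112.89 m.

ΔE = 112.9 m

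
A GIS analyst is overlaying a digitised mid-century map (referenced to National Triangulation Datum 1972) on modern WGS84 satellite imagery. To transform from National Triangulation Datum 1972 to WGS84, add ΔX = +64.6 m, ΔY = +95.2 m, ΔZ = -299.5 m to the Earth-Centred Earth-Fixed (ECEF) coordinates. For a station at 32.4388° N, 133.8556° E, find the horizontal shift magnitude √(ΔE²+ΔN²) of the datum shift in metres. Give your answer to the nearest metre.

288 m

At φ = 32.4388°, λ = 133.8556°: sin φ = 0.536398, cos φ = 0.843965, sin λ = 0.721088, cos λ = -0.692843.
ΔE = −sin λ·ΔX + cos λ·ΔY = −(0.721088)·(64.6) + (-0.692843)·(95.2) = -112.54 m.
ΔN = −sin φ cos λ·ΔX − sin φ sin λ·ΔY + cos φ·ΔZ = −(0.536398)(-0.692843)(64.6) − (0.536398)(0.721088)(95.2) + (0.843965)(-299.5) = -265.58 m.
Horizontal magnitude = √(ΔE² + ΔN²) = √((-112.54)² + (-265.58)²) = 288.44 m.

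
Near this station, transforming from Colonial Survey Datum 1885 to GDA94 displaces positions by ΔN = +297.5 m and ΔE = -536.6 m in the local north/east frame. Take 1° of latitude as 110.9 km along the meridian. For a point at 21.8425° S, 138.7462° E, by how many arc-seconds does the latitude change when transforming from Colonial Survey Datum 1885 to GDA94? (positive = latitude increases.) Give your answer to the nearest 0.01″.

Δφ = 9.66″

1° of latitude = 110.9 km, so Δφ = 297.5 / 110900 = 0.0026826° = 9.657″.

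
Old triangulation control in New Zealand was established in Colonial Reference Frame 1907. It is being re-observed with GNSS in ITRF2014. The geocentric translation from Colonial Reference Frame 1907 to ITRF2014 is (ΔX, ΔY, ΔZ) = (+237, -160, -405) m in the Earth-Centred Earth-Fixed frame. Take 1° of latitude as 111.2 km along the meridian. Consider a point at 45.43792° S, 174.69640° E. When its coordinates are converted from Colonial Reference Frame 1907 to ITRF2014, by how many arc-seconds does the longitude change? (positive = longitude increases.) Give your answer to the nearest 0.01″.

Δλ = 6.34″

sin φ = -0.712491, cos φ = 0.701682, sin λ = 0.092433, cos λ = -0.995719.
East component: ΔE = −sin λ·ΔX + cos λ·ΔY = −(0.092433)(237) + (-0.995719)(-160) = 137.41 m.
1° of latitude spans 111200 m; at latitude φ, 1° of longitude spans that × cos φ = 78027.0 m, so Δλ = 137.41 / 78027.0 × 3600 = 6.340″.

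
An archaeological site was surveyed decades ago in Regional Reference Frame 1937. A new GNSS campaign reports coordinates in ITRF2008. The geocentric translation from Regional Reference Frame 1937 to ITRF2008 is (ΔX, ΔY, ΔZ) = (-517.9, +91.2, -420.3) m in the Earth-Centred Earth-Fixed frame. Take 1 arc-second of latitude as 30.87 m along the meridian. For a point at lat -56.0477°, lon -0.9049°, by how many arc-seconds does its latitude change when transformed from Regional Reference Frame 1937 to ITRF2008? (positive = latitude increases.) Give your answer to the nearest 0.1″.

sin φ = -0.829503, cos φ = 0.558503, sin λ = -0.015793, cos λ = 0.999875.
North component: ΔN = −sin φ cos λ·ΔX − sin φ sin λ·ΔY + cos φ·ΔZ = −(-0.829503)(0.999875)(-517.9) − (-0.829503)(-0.015793)(91.2) + (0.558503)(-420.3) = -665.48 m.
1° of latitude spans 3600 × 30.87 = 111132 m, so Δφ = -665.48 / 111132 × 3600 = -21.557″.

Δφ = -21.6″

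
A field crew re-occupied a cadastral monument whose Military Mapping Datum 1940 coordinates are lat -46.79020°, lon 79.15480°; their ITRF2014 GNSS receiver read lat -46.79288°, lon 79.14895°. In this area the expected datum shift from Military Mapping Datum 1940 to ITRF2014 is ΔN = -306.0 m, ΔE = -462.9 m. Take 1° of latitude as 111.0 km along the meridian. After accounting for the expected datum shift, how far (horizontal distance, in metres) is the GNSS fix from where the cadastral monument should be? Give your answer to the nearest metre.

20 m

Observed coordinate differences: Δφ = -0.00268°, Δλ = -0.00585°.
Converting to metres (1° lat = 111000 m, cos φ = 0.684672): observed ΔN = -297.5 m, observed ΔE = -444.6 m.
Subtracting the expected shift leaves a residual of -297.5 − (-306.0) = 8.5 m north and -444.6 − (-462.9) = 18.3 m east.
Residual distance = √(8.5² + 18.3²) = 20.2 m.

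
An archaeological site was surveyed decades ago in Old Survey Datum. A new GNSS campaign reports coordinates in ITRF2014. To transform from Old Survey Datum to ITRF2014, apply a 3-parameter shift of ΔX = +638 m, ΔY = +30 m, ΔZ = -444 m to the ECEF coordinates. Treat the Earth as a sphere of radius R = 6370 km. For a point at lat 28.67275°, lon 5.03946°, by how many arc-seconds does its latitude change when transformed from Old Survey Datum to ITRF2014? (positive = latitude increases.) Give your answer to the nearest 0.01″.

sin φ = 0.479806, cos φ = 0.877374, sin λ = 0.087842, cos λ = 0.996134.
North component: ΔN = −sin φ cos λ·ΔX − sin φ sin λ·ΔY + cos φ·ΔZ = −(0.479806)(0.996134)(638) − (0.479806)(0.087842)(30) + (0.877374)(-444) = -695.75 m.
1° of latitude spans πR/180 = 111177 m, so Δφ = -695.75 / 111177 × 3600 = -22.529″.

Δφ = -22.53″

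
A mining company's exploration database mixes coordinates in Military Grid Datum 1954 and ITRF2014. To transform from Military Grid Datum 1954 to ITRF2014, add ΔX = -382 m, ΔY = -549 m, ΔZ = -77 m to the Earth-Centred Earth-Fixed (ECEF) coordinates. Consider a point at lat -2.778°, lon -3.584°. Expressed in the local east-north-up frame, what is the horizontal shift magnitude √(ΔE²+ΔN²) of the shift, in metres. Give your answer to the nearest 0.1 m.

579.4 m

At φ = -2.778°, λ = -3.584°: sin φ = -0.048466, cos φ = 0.998825, sin λ = -0.062512, cos λ = 0.998044.
ΔE = −sin λ·ΔX + cos λ·ΔY = −(-0.062512)·(-382) + (0.998044)·(-549) = -571.81 m.
ΔN = −sin φ cos λ·ΔX − sin φ sin λ·ΔY + cos φ·ΔZ = −(-0.048466)(0.998044)(-382) − (-0.048466)(-0.062512)(-549) + (0.998825)(-77) = -93.72 m.
Horizontal magnitude = √(ΔE² + ΔN²) = √((-571.81)² + (-93.72)²) = 579.44 m.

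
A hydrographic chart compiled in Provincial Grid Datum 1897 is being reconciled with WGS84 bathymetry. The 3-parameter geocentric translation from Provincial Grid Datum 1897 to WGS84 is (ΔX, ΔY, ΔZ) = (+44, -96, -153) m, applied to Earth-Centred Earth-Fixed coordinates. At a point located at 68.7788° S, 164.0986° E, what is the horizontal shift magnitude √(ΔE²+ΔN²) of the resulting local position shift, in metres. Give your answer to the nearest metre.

At φ = -68.7788°, λ = 164.0986°: sin φ = -0.932190, cos φ = 0.361970, sin λ = 0.273983, cos λ = -0.961735.
ΔE = −sin λ·ΔX + cos λ·ΔY = −(0.273983)·(44) + (-0.961735)·(-96) = 80.27 m.
ΔN = −sin φ cos λ·ΔX − sin φ sin λ·ΔY + cos φ·ΔZ = −(-0.932190)(-0.961735)(44) − (-0.932190)(0.273983)(-96) + (0.361970)(-153) = -119.35 m.
Horizontal magnitude = √(ΔE² + ΔN²) = √(80.27² + (-119.35)²) = 143.83 m.

144 m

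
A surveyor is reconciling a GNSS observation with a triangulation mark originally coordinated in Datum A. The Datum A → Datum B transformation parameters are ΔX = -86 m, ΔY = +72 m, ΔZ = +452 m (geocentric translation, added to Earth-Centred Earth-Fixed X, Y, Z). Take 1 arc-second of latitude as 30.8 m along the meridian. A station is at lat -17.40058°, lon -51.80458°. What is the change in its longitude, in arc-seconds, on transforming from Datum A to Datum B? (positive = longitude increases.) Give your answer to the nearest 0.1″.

Δλ = -0.8″

sin φ = -0.299050, cos φ = 0.954237, sin λ = -0.785906, cos λ = 0.618346.
East component: ΔE = −sin λ·ΔX + cos λ·ΔY = −(-0.785906)(-86) + (0.618346)(72) = -23.07 m.
1° of latitude spans 3600 × 30.80 = 110880 m; at latitude φ, 1° of longitude spans that × cos φ = 105805.8 m, so Δλ = -23.07 / 105805.8 × 3600 = -0.785″.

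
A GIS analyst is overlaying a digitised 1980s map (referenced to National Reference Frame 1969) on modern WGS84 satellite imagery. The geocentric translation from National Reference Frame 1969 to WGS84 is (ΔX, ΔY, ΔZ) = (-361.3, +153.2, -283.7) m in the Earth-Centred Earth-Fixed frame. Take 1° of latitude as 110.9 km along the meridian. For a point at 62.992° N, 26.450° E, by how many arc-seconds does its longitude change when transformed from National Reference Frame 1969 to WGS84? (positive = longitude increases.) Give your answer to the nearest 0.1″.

sin φ = 0.890943, cos φ = 0.454115, sin λ = 0.445417, cos λ = 0.895323.
East component: ΔE = −sin λ·ΔX + cos λ·ΔY = −(0.445417)(-361.3) + (0.895323)(153.2) = 298.09 m.
1° of latitude spans 110900 m; at latitude φ, 1° of longitude spans that × cos φ = 50361.3 m, so Δλ = 298.09 / 50361.3 × 3600 = 21.309″.

Δλ = 21.3″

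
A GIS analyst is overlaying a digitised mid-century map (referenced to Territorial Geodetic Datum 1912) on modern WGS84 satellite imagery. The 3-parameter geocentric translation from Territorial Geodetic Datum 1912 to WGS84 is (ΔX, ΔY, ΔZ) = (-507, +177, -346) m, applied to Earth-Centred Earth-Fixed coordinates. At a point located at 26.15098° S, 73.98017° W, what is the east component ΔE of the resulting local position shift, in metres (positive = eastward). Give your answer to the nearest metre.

At φ = -26.15098°, λ = -73.98017°: sin φ = -0.440738, cos φ = 0.897636, sin λ = -0.961166, cos λ = 0.275970.
ΔE = −sin λ·ΔX + cos λ·ΔY = −(-0.961166)·(-507) + (0.275970)·(177) = -438.46 m.

ΔE = -438 m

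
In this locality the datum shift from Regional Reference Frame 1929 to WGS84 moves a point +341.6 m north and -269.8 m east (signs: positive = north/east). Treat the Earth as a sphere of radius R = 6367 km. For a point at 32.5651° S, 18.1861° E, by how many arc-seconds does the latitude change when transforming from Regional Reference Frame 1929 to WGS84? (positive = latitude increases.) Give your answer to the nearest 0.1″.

On a sphere of radius R, 1 rad of latitude = R, so Δφ = ΔN / R = 341.6 / 6367000 = 5.3652e-05 rad = 11.066″.

Δφ = 11.1″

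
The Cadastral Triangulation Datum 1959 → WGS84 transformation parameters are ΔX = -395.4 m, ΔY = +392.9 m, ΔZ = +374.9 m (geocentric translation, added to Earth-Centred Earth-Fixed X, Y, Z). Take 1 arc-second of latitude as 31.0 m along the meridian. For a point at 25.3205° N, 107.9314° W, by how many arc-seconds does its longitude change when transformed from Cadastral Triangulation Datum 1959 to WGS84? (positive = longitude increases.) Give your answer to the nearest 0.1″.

sin φ = 0.427681, cos φ = 0.903930, sin λ = -0.951426, cos λ = -0.307878.
East component: ΔE = −sin λ·ΔX + cos λ·ΔY = −(-0.951426)(-395.4) + (-0.307878)(392.9) = -497.16 m.
1° of latitude spans 3600 × 31.00 = 111600 m; at latitude φ, 1° of longitude spans that × cos φ = 100878.5 m, so Δλ = -497.16 / 100878.5 × 3600 = -17.742″.

Δλ = -17.7″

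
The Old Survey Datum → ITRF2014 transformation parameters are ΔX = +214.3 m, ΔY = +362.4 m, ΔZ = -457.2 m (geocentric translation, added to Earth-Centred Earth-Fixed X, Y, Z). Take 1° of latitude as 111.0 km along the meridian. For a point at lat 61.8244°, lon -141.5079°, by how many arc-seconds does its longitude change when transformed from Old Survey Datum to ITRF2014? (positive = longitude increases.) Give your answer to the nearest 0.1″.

Δλ = -10.3″

sin φ = 0.881505, cos φ = 0.472175, sin λ = -0.622407, cos λ = -0.782694.
East component: ΔE = −sin λ·ΔX + cos λ·ΔY = −(-0.622407)(214.3) + (-0.782694)(362.4) = -150.27 m.
1° of latitude spans 111000 m; at latitude φ, 1° of longitude spans that × cos φ = 52411.5 m, so Δλ = -150.27 / 52411.5 × 3600 = -10.321″.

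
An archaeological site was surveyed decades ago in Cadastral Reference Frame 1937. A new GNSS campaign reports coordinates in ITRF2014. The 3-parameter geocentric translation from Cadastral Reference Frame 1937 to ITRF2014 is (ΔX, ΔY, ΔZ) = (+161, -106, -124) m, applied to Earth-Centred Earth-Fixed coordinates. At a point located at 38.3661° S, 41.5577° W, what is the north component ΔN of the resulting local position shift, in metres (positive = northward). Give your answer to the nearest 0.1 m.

At φ = -38.3661°, λ = -41.5577°: sin φ = -0.620684, cos φ = 0.784061, sin λ = -0.663374, cos λ = 0.748288.
ΔN = −sin φ cos λ·ΔX − sin φ sin λ·ΔY + cos φ·ΔZ = −(-0.620684)(0.748288)(161) − (-0.620684)(-0.663374)(-106) + (0.784061)(-124) = 21.20 m.

ΔN = 21.2 m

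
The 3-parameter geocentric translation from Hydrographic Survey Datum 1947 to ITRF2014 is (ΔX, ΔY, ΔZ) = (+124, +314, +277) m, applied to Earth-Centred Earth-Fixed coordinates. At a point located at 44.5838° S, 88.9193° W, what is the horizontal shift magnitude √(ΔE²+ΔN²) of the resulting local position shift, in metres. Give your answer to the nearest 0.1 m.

131.7 m

The local east axis at (φ, λ) is (−sin λ, cos λ, 0), so ΔE = −sin(-88.9193°)·124 + cos(-88.9193°)·314 = 129.90 m.
The local north axis is (−sin φ cos λ, −sin φ sin λ, cos φ), giving ΔN = 1.642 − 220.374 + 197.286 = -21.45 m.
Horizontal magnitude = √(ΔE² + ΔN²) = √(129.90² + (-21.45)²) = 131.66 m.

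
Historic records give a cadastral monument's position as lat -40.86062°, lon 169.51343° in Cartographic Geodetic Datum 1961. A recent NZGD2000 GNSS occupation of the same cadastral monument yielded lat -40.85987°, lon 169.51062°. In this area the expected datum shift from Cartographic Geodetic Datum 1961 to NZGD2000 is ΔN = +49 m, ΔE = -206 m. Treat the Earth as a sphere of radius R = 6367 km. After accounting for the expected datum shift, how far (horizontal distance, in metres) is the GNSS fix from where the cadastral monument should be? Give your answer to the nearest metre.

Observed coordinate differences: Δφ = +0.00075°, Δλ = -0.00281°.
Converting to metres (1° lat = 111125 m, cos φ = 0.756303): observed ΔN = 83.3 m, observed ΔE = -236.2 m.
Subtracting the expected shift leaves a residual of 83.3 − (49) = 34.3 m north and -236.2 − (-206) = -30.2 m east.
Residual distance = √(34.3² + (-30.2)²) = 45.7 m.

46 m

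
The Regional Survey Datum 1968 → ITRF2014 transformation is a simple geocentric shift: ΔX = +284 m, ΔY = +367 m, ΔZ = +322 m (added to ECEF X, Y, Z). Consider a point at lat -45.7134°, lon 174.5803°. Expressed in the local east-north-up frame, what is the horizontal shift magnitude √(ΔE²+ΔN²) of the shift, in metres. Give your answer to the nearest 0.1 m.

395.0 m

The local east axis at (φ, λ) is (−sin λ, cos λ, 0), so ΔE = −sin(174.5803°)·284 + cos(174.5803°)·367 = -392.18 m.
The local north axis is (−sin φ cos λ, −sin φ sin λ, cos φ), giving ΔN = -202.394 + 24.814 + 224.836 = 47.26 m.
Horizontal magnitude = √(ΔE² + ΔN²) = √((-392.18)² + 47.26²) = 395.02 m.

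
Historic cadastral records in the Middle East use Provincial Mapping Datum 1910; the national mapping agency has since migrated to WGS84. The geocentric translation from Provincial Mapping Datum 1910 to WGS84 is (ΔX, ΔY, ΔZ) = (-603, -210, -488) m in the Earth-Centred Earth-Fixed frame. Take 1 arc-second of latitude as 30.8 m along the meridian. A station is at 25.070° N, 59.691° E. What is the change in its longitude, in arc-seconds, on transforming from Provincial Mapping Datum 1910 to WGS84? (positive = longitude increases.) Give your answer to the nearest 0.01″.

sin φ = 0.423725, cos φ = 0.905791, sin λ = 0.863316, cos λ = 0.504663.
East component: ΔE = −sin λ·ΔX + cos λ·ΔY = −(0.863316)(-603) + (0.504663)(-210) = 414.60 m.
1° of latitude spans 3600 × 30.80 = 110880 m; at latitude φ, 1° of longitude spans that × cos φ = 100434.1 m, so Δλ = 414.60 / 100434.1 × 3600 = 14.861″.

Δλ = 14.86″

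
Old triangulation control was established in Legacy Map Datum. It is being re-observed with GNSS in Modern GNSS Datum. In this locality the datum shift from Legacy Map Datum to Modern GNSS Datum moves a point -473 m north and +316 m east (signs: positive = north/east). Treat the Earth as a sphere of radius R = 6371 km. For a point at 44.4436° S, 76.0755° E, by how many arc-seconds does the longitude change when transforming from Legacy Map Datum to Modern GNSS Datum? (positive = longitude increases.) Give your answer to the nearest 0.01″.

At latitude -44.4436°, cos φ = 0.713940.
One radian of longitude at latitude φ spans R cos φ, so Δλ = ΔE / (R cos φ) = 316.0 / (6371000 × 0.713940) = 6.9473e-05 rad = 14.330″.

Δλ = 14.33″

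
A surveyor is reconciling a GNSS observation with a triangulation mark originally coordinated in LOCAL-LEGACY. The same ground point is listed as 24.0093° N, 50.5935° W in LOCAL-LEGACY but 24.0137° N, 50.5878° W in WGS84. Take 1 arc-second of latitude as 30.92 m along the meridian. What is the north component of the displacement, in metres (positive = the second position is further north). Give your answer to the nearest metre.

Δφ = 24.0137° − 24.0093° = +0.0044°; Δλ = -50.5878° − -50.5935° = +0.0057°.
1° of latitude = 3600 × 30.92 = 111312 m.
ΔN = Δφ × 111312 = 489.8 m; ΔE = Δλ × 111312 × cos(24.0093°) = +0.0057 × 111312 × 0.913479 = 579.6 m.

ΔN = 490 m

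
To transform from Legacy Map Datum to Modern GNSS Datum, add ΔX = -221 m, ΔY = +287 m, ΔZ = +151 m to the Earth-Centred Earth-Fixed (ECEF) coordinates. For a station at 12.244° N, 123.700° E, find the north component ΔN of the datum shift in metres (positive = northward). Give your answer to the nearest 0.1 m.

ΔN = 70.9 m

The local north axis is (−sin φ cos λ, −sin φ sin λ, cos φ), giving ΔN = -26.005 − 50.637 + 147.565 = 70.92 m.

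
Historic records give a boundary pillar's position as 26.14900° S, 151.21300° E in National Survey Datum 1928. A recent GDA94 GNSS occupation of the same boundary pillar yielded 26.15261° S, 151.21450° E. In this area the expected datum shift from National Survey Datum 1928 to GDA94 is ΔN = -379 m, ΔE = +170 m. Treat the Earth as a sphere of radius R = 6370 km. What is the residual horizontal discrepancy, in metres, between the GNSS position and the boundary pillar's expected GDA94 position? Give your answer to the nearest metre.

Observed coordinate differences: Δφ = -0.00361°, Δλ = +0.00150°.
Converting to metres (1° lat = 111177 m, cos φ = 0.897651): observed ΔN = -401.4 m, observed ΔE = 149.7 m.
Subtracting the expected shift leaves a residual of -401.4 − (-379) = -22.4 m north and 149.7 − (170) = -20.3 m east.
Residual distance = √((-22.4)² + (-20.3)²) = 30.2 m.

30 m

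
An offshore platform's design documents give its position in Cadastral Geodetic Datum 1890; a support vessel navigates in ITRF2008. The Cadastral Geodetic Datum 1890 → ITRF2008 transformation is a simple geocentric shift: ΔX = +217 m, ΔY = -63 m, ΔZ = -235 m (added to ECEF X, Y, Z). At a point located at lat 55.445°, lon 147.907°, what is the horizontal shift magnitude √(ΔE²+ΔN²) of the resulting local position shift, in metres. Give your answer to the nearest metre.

The local east axis at (φ, λ) is (−sin λ, cos λ, 0), so ΔE = −sin(147.907°)·217 + cos(147.907°)·(-63) = -61.92 m.
The local north axis is (−sin φ cos λ, −sin φ sin λ, cos φ), giving ΔN = 151.407 + 27.567 − 133.291 = 45.68 m.
Horizontal magnitude = √(ΔE² + ΔN²) = √((-61.92)² + 45.68²) = 76.95 m.

77 m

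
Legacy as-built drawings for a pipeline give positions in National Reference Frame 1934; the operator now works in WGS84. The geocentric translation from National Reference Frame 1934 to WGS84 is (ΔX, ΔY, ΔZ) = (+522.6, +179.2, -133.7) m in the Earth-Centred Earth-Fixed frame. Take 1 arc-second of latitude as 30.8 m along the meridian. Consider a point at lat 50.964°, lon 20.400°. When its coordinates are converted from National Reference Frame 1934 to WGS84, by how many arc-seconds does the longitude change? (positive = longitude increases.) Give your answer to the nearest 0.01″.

sin φ = 0.776750, cos φ = 0.629809, sin λ = 0.348572, cos λ = 0.937282.
East component: ΔE = −sin λ·ΔX + cos λ·ΔY = −(0.348572)(522.6) + (0.937282)(179.2) = -14.20 m.
1° of latitude spans 3600 × 30.80 = 110880 m; at latitude φ, 1° of longitude spans that × cos φ = 69833.2 m, so Δλ = -14.20 / 69833.2 × 3600 = -0.732″.

Δλ = -0.73″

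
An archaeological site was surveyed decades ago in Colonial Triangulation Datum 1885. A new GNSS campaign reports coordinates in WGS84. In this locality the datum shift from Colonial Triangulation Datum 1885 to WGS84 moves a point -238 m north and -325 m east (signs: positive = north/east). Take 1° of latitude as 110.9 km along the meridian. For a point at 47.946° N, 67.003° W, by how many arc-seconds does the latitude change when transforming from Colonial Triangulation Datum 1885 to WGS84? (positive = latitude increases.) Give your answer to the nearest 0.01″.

1° of latitude = 110.9 km, so Δφ = -238.0 / 110900 = -0.0021461° = -7.726″.

Δφ = -7.73″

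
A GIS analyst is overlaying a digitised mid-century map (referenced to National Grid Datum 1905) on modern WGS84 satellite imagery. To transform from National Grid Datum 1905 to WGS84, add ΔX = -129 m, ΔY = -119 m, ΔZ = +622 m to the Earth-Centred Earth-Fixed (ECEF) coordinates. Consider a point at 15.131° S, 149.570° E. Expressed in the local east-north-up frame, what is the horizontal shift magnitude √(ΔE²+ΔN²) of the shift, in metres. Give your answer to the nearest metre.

At φ = -15.131°, λ = 149.570°: sin φ = -0.261027, cos φ = 0.965332, sin λ = 0.506485, cos λ = -0.862249.
ΔE = −sin λ·ΔX + cos λ·ΔY = −(0.506485)·(-129) + (-0.862249)·(-119) = 167.94 m.
ΔN = −sin φ cos λ·ΔX − sin φ sin λ·ΔY + cos φ·ΔZ = −(-0.261027)(-0.862249)(-129) − (-0.261027)(0.506485)(-119) + (0.965332)(622) = 613.74 m.
Horizontal magnitude = √(ΔE² + ΔN²) = √(167.94² + 613.74²) = 636.30 m.

636 m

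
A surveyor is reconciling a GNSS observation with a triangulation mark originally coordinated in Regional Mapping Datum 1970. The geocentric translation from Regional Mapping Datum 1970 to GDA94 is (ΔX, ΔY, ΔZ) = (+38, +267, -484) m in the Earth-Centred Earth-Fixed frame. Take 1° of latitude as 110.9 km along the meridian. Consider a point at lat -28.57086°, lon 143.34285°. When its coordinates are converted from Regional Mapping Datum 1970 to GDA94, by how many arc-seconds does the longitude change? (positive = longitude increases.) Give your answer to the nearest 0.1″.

sin φ = -0.478245, cos φ = 0.878226, sin λ = 0.597025, cos λ = -0.802222.
East component: ΔE = −sin λ·ΔX + cos λ·ΔY = −(0.597025)(38) + (-0.802222)(267) = -236.88 m.
1° of latitude spans 110900 m; at latitude φ, 1° of longitude spans that × cos φ = 97395.3 m, so Δλ = -236.88 / 97395.3 × 3600 = -8.756″.

Δλ = -8.8″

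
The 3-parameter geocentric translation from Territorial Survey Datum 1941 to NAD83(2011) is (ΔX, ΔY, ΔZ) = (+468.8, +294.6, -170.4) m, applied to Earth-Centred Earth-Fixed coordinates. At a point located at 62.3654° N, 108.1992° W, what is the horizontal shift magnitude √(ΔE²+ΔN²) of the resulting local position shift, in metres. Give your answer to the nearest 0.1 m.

At φ = 62.3654°, λ = -108.1992°: sin φ = 0.885924, cos φ = 0.463831, sin λ = -0.949976, cos λ = -0.312322.
ΔE = −sin λ·ΔX + cos λ·ΔY = −(-0.949976)·(468.8) + (-0.312322)·(294.6) = 353.34 m.
ΔN = −sin φ cos λ·ΔX − sin φ sin λ·ΔY + cos φ·ΔZ = −(0.885924)(-0.312322)(468.8) − (0.885924)(-0.949976)(294.6) + (0.463831)(-170.4) = 298.61 m.
Horizontal magnitude = √(ΔE² + ΔN²) = √(353.34² + 298.61²) = 462.62 m.

462.6 m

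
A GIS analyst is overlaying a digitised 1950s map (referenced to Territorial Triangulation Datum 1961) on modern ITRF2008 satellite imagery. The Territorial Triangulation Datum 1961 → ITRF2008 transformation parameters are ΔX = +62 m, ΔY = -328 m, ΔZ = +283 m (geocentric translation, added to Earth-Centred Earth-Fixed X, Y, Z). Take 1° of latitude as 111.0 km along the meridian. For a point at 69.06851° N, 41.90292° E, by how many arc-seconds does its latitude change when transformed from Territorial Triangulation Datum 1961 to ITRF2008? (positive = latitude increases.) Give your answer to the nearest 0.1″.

sin φ = 0.934008, cos φ = 0.357251, sin λ = 0.667870, cos λ = 0.744278.
North component: ΔN = −sin φ cos λ·ΔX − sin φ sin λ·ΔY + cos φ·ΔZ = −(0.934008)(0.744278)(62) − (0.934008)(0.667870)(-328) + (0.357251)(283) = 262.61 m.
1° of latitude spans 111000 m, so Δφ = 262.61 / 111000 × 3600 = 8.517″.

Δφ = 8.5″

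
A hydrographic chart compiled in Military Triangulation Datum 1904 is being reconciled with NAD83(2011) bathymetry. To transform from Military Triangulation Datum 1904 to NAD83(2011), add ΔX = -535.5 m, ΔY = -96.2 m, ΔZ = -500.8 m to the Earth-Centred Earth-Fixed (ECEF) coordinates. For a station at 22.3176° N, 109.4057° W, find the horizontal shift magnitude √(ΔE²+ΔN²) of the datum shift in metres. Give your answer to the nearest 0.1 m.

At φ = 22.3176°, λ = -109.4057°: sin φ = 0.379740, cos φ = 0.925093, sin λ = -0.943190, cos λ = -0.332255.
ΔE = −sin λ·ΔX + cos λ·ΔY = −(-0.943190)·(-535.5) + (-0.332255)·(-96.2) = -473.12 m.
ΔN = −sin φ cos λ·ΔX − sin φ sin λ·ΔY + cos φ·ΔZ = −(0.379740)(-0.332255)(-535.5) − (0.379740)(-0.943190)(-96.2) + (0.925093)(-500.8) = -565.31 m.
Horizontal magnitude = √(ΔE² + ΔN²) = √((-473.12)² + (-565.31)²) = 737.16 m.

737.2 m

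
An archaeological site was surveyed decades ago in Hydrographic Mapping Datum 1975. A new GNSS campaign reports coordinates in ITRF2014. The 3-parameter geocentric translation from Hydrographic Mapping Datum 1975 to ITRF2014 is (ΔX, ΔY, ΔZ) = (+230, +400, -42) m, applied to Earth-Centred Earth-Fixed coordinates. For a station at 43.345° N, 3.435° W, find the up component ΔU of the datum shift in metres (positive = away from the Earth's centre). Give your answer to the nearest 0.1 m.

ΔU = 120.7 m

The local up (radial) axis is (cos φ cos λ, cos φ sin λ, sin φ), giving ΔU = 166.963 − 17.429 − 28.828 = 120.71 m.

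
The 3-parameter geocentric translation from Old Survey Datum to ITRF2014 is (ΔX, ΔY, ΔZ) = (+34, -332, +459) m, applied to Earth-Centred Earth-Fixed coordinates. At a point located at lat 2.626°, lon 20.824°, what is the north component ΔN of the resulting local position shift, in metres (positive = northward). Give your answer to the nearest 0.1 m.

At φ = 2.626°, λ = 20.824°: sin φ = 0.045816, cos φ = 0.998950, sin λ = 0.355499, cos λ = 0.934677.
ΔN = −sin φ cos λ·ΔX − sin φ sin λ·ΔY + cos φ·ΔZ = −(0.045816)(0.934677)(34) − (0.045816)(0.355499)(-332) + (0.998950)(459) = 462.47 m.

ΔN = 462.5 m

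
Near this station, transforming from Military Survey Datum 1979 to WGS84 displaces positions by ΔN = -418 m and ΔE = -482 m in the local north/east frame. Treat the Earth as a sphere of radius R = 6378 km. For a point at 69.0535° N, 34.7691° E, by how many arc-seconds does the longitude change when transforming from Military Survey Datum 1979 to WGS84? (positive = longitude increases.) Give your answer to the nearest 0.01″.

At latitude 69.0535°, cos φ = 0.357496.
One radian of longitude at latitude φ spans R cos φ, so Δλ = ΔE / (R cos φ) = -482.0 / (6378000 × 0.357496) = -2.1139e-04 rad = -43.603″.

Δλ = -43.60″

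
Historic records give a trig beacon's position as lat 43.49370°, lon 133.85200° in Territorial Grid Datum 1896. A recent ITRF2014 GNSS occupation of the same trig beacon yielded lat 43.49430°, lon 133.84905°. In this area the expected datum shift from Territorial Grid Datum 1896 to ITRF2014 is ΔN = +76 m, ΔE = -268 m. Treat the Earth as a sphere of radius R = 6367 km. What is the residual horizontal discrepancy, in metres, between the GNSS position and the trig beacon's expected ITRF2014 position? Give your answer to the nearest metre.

Observed coordinate differences: Δφ = +0.00060°, Δλ = -0.00295°.
Converting to metres (1° lat = 111125 m, cos φ = 0.725450): observed ΔN = 66.7 m, observed ΔE = -237.8 m.
Subtracting the expected shift leaves a residual of 66.7 − (76) = -9.3 m north and -237.8 − (-268) = 30.2 m east.
Residual distance = √((-9.3)² + 30.2²) = 31.6 m.

32 m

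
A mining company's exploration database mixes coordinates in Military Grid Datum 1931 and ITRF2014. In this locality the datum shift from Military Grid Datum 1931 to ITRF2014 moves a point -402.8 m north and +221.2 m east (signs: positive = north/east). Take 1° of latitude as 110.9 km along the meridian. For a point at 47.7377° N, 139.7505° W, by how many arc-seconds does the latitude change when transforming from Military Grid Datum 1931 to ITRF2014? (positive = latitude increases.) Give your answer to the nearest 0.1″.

1° of latitude = 110.9 km, so Δφ = -402.8 / 110900 = -0.0036321° = -13.076″.

Δφ = -13.1″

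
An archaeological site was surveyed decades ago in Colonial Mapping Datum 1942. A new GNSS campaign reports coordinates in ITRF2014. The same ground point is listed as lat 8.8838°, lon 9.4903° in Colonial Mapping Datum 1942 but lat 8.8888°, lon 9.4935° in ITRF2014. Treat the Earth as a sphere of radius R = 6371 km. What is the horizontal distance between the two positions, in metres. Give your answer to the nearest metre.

Δφ = 8.8888° − 8.8838° = +0.0050°; Δλ = 9.4935° − 9.4903° = +0.0032°.
1° along a meridian = πR/180 = 111195 m.
ΔN = Δφ × 111195 = 556.0 m; ΔE = Δλ × 111195 × cos(8.8838°) = +0.0032 × 111195 × 0.988004 = 351.6 m.
Distance = √(ΔE² + ΔN²) = √(351.6² + 556.0²) = 657.8 m.

658 m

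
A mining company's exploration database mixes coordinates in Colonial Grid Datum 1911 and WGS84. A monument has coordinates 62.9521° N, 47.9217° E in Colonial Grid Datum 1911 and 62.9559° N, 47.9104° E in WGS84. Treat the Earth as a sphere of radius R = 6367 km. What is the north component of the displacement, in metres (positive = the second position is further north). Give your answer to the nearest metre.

Δφ = 62.9559° − 62.9521° = +0.0038°; Δλ = 47.9104° − 47.9217° = -0.0113°.
1° along a meridian = πR/180 = 111125 m.
ΔN = Δφ × 111125 = 422.3 m; ΔE = Δλ × 111125 × cos(62.9521°) = -0.0113 × 111125 × 0.454735 = -571.0 m.

ΔN = 422 m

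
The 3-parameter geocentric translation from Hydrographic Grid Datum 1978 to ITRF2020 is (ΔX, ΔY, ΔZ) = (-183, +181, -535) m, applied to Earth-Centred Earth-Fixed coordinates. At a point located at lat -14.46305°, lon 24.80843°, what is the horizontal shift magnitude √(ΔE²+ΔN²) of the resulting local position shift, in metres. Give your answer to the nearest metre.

592 m

At φ = -14.46305°, λ = 24.80843°: sin φ = -0.249756, cos φ = 0.968309, sin λ = 0.419586, cos λ = 0.907716.
ΔE = −sin λ·ΔX + cos λ·ΔY = −(0.419586)·(-183) + (0.907716)·(181) = 241.08 m.
ΔN = −sin φ cos λ·ΔX − sin φ sin λ·ΔY + cos φ·ΔZ = −(-0.249756)(0.907716)(-183) − (-0.249756)(0.419586)(181) + (0.968309)(-535) = -540.56 m.
Horizontal magnitude = √(ΔE² + ΔN²) = √(241.08² + (-540.56)²) = 591.89 m.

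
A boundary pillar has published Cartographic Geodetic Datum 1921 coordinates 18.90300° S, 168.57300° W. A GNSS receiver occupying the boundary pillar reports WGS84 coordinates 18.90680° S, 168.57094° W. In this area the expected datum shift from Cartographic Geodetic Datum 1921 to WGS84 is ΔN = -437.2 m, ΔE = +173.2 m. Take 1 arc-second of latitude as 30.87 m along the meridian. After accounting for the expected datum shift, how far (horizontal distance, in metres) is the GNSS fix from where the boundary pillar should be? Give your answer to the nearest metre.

Observed coordinate differences: Δφ = -0.00380°, Δλ = +0.00206°.
Converting to metres (1° lat = 111132 m, cos φ = 0.946068): observed ΔN = -422.3 m, observed ΔE = 216.6 m.
Subtracting the expected shift leaves a residual of -422.3 − (-437.2) = 14.9 m north and 216.6 − (173.2) = 43.4 m east.
Residual distance = √(14.9² + 43.4²) = 45.9 m.

46 m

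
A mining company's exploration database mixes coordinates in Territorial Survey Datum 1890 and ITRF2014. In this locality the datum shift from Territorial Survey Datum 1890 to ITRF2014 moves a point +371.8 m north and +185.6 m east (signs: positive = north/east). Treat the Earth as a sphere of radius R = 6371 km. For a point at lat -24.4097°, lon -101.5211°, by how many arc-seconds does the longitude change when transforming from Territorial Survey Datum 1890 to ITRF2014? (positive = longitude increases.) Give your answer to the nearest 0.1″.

At latitude -24.4097°, cos φ = 0.910614.
One radian of longitude at latitude φ spans R cos φ, so Δλ = ΔE / (R cos φ) = 185.6 / (6371000 × 0.910614) = 3.1992e-05 rad = 6.599″.

Δλ = 6.6″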